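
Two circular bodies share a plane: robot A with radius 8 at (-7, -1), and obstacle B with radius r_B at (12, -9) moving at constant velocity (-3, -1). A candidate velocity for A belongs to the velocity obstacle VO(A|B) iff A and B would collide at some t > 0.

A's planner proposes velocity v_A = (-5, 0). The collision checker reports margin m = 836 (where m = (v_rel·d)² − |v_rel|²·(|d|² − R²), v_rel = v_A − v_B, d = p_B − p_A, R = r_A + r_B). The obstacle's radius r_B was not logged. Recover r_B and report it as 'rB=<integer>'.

m = 836
d = (19, -8);  v_rel = (-2, 1),  |v_rel|² = 5
v_rel×d = (-2)·(-8) − (1)·(19) = -3
since m = R²·5 − (-3)²:  R² = (9 + 836) / 5 = 169
R = √169 = 13  ⇒  r_B = 13 − 8 = 5

rB=5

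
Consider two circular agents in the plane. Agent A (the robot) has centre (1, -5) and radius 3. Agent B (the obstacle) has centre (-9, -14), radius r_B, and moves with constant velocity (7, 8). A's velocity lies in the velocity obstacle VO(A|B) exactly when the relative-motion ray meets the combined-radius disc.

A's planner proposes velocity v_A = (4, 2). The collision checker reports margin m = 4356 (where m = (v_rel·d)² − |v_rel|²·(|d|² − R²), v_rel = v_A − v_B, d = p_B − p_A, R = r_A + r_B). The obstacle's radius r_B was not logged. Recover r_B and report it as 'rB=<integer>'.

m = 4356
d = (-10, -9);  v_rel = (-3, -6),  |v_rel|² = 45
v_rel×d = (-3)·(-9) − (-6)·(-10) = -33
since m = R²·45 − (-33)²:  R² = (1089 + 4356) / 45 = 121
R = √121 = 11  ⇒  r_B = 11 − 3 = 8

rB=8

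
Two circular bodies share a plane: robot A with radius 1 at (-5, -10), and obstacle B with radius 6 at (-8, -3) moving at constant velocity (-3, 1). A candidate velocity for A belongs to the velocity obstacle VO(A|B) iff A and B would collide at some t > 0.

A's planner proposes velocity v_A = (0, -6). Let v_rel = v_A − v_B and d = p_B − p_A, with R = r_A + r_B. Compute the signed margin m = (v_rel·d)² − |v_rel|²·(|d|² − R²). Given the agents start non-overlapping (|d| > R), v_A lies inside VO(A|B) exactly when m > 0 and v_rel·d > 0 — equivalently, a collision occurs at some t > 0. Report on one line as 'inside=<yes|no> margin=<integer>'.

d = (-3, 7),  |d|² = 58;  R = 1+6 = 7,  c = 58−7² = 9
v_rel = (3, -7),  |v_rel|² = 58;  v_rel·d = (3)·(-3) + (-7)·(7) = -58
58·t² + 116·t + 9 = 0  ⇒  m = (-58)² − 58·9 = 2842
m = 2842 > 0,  v_rel·d = -58 < 0  ⇒  outside

inside=no margin=2842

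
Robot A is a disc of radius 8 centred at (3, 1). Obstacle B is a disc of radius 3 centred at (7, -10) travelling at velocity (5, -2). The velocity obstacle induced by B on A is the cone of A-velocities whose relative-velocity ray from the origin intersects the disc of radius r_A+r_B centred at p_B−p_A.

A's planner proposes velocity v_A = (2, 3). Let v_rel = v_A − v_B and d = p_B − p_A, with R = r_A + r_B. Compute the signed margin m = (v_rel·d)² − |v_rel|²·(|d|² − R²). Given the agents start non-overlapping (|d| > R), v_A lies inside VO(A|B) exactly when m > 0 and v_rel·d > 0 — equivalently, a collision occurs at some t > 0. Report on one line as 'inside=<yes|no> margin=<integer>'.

d = (4, -11),  |d|² = 137;  R = 8+3 = 11,  c = 137−11² = 16
v_rel = (-3, 5),  |v_rel|² = 34;  v_rel·d = (-3)·(4) + (5)·(-11) = -67
34·t² + 134·t + 16 = 0  ⇒  m = (-67)² − 34·16 = 3945
m = 3945 > 0,  v_rel·d = -67 < 0  ⇒  outside

inside=no margin=3945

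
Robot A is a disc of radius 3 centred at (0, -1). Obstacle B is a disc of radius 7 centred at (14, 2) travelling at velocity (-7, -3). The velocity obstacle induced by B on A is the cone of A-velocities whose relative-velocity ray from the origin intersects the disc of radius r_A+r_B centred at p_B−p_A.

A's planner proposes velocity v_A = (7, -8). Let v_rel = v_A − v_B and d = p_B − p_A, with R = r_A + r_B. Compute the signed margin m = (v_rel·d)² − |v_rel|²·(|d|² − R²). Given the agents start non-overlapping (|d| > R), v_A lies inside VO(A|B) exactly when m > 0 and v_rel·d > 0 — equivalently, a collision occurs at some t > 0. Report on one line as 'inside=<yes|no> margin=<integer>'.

d = (14, 3),  |d|² = 205;  R = 3+7 = 10,  c = 205−10² = 105
v_rel = (14, -5),  |v_rel|² = 221;  v_rel·d = (14)·(14) + (-5)·(3) = 181
221·t² − 362·t + 105 = 0  ⇒  m = 181² − 221·105 = 9556
m = 9556 > 0,  v_rel·d = 181 > 0  ⇒  inside

inside=yes margin=9556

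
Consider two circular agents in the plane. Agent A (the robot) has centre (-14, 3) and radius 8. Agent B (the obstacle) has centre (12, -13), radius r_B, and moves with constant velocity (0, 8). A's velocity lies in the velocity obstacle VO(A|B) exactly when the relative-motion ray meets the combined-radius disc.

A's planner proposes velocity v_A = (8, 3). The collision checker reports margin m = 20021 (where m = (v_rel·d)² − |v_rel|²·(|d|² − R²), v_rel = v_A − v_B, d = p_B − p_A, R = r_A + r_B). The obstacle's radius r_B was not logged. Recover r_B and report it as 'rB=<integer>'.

m = 20021
d = (26, -16);  v_rel = (8, -5),  |v_rel|² = 89
v_rel×d = (8)·(-16) − (-5)·(26) = 2
since m = R²·89 − 2²:  R² = (4 + 20021) / 89 = 225
R = √225 = 15  ⇒  r_B = 15 − 8 = 7

rB=7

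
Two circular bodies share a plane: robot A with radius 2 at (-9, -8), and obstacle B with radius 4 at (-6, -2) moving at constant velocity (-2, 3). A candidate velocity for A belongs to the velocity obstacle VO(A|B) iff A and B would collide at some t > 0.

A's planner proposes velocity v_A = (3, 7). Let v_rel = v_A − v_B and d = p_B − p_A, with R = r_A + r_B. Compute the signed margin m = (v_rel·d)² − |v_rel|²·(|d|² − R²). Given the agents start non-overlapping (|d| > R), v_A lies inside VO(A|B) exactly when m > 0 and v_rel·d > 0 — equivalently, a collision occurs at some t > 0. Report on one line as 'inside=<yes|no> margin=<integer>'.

d = (3, 6),  |d|² = 45;  R = 2+4 = 6,  c = 45−6² = 9
v_rel = (5, 4),  |v_rel|² = 41;  v_rel·d = (5)·(3) + (4)·(6) = 39
41·t² − 78·t + 9 = 0  ⇒  m = 39² − 41·9 = 1152
m = 1152 > 0,  v_rel·d = 39 > 0  ⇒  inside

inside=yes margin=1152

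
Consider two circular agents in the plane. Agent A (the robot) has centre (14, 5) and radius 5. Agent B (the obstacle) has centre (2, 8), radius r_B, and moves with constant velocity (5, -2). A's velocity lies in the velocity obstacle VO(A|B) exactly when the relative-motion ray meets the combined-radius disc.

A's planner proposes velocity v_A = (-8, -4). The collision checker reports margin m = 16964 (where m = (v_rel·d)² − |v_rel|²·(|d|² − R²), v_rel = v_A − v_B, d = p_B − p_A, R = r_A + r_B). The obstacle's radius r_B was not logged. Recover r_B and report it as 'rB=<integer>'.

m = 16964
d = (-12, 3);  v_rel = (-13, -2),  |v_rel|² = 173
v_rel×d = (-13)·(3) − (-2)·(-12) = -63
since m = R²·173 − (-63)²:  R² = (3969 + 16964) / 173 = 121
R = √121 = 11  ⇒  r_B = 11 − 5 = 6

rB=6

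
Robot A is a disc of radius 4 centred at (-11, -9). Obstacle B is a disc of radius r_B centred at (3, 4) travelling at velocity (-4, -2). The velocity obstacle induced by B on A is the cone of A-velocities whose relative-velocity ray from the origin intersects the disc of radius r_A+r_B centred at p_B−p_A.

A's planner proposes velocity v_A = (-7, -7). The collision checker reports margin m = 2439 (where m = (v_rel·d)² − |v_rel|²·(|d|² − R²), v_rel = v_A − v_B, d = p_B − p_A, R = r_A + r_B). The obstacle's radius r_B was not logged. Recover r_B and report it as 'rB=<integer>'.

m = 2439
d = (14, 13);  v_rel = (-3, -5),  |v_rel|² = 34
v_rel×d = (-3)·(13) − (-5)·(14) = 31
since m = R²·34 − 31²:  R² = (961 + 2439) / 34 = 100
R = √100 = 10  ⇒  r_B = 10 − 4 = 6

rB=6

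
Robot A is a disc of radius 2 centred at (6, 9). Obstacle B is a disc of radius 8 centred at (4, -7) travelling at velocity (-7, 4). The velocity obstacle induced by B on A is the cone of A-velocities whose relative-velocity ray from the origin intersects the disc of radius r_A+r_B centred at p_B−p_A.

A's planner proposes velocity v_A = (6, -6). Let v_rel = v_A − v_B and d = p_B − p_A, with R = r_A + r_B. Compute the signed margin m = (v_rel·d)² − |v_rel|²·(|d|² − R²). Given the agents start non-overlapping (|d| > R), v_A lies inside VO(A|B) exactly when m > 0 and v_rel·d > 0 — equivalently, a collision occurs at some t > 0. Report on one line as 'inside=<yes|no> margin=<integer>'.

d = (-2, -16),  |d|² = 260;  R = 2+8 = 10,  c = 260−10² = 160
v_rel = (13, -10),  |v_rel|² = 269;  v_rel·d = (13)·(-2) + (-10)·(-16) = 134
269·t² − 268·t + 160 = 0  ⇒  m = 134² − 269·160 = -25084
m = -25084 < 0,  v_rel·d = 134 > 0  ⇒  outside

inside=no margin=-25084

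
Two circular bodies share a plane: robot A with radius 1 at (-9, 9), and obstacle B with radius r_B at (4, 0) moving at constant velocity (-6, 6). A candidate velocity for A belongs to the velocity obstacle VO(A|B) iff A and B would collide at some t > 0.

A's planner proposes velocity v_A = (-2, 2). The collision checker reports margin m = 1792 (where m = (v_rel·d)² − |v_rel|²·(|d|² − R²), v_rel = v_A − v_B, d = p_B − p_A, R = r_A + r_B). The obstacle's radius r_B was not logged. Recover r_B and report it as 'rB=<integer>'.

m = 1792
d = (13, -9);  v_rel = (4, -4),  |v_rel|² = 32
v_rel×d = (4)·(-9) − (-4)·(13) = 16
since m = R²·32 − 16²:  R² = (256 + 1792) / 32 = 64
R = √64 = 8  ⇒  r_B = 8 − 1 = 7

rB=7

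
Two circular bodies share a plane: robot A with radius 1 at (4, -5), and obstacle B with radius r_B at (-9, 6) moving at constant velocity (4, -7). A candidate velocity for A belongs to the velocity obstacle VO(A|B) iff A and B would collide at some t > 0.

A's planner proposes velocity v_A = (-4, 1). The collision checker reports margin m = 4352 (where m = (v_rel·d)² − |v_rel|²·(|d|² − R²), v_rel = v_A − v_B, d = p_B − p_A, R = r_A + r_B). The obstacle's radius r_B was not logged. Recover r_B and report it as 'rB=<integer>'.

m = 4352
d = (-13, 11);  v_rel = (-8, 8),  |v_rel|² = 128
v_rel×d = (-8)·(11) − (8)·(-13) = 16
since m = R²·128 − 16²:  R² = (256 + 4352) / 128 = 36
R = √36 = 6  ⇒  r_B = 6 − 1 = 5

rB=5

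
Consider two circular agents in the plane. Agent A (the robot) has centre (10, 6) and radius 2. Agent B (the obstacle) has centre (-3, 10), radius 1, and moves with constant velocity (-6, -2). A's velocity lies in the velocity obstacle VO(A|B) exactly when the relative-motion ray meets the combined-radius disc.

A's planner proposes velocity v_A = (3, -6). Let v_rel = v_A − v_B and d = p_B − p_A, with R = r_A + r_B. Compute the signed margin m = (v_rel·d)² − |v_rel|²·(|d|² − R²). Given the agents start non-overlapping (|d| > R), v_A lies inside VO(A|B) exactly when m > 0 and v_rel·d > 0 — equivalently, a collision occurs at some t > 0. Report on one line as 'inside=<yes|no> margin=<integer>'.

d = (-13, 4),  |d|² = 185;  R = 2+1 = 3,  c = 185−3² = 176
v_rel = (9, -4),  |v_rel|² = 97;  v_rel·d = (9)·(-13) + (-4)·(4) = -133
97·t² + 266·t + 176 = 0  ⇒  m = (-133)² − 97·176 = 617
m = 617 > 0,  v_rel·d = -133 < 0  ⇒  outside

inside=no margin=617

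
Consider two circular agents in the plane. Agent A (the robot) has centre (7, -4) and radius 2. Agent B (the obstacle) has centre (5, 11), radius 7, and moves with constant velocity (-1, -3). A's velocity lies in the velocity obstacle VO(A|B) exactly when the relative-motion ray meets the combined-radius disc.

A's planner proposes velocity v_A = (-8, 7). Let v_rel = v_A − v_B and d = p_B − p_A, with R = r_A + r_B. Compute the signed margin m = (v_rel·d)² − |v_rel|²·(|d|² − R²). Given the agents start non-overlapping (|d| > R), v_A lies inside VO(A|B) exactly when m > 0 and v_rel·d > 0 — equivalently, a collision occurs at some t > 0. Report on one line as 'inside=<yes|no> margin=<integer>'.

d = (-2, 15),  |d|² = 229;  R = 2+7 = 9,  c = 229−9² = 148
v_rel = (-7, 10),  |v_rel|² = 149;  v_rel·d = (-7)·(-2) + (10)·(15) = 164
149·t² − 328·t + 148 = 0  ⇒  m = 164² − 149·148 = 4844
m = 4844 > 0,  v_rel·d = 164 > 0  ⇒  inside

inside=yes margin=4844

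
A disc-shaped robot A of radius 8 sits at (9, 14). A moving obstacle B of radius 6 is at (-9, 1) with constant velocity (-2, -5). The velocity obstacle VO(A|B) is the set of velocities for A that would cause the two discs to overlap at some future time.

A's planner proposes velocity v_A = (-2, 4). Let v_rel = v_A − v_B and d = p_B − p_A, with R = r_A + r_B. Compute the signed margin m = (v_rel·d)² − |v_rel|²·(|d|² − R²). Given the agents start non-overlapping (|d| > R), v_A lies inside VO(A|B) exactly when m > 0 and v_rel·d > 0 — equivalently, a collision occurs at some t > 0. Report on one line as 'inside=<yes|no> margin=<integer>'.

d = (-18, -13),  |d|² = 493;  R = 8+6 = 14,  c = 493−14² = 297
v_rel = (0, 9),  |v_rel|² = 81;  v_rel·d = (0)·(-18) + (9)·(-13) = -117
81·t² + 234·t + 297 = 0  ⇒  m = (-117)² − 81·297 = -10368
m = -10368 < 0,  v_rel·d = -117 < 0  ⇒  outside

inside=no margin=-10368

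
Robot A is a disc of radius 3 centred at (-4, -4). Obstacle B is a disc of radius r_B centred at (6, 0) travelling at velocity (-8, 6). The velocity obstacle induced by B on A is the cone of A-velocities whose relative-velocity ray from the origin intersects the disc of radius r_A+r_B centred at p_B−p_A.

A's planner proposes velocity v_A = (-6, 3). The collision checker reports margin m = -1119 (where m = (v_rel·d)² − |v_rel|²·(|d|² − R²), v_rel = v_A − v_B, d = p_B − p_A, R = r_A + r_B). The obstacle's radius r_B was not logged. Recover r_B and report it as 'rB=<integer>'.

m = -1119
d = (10, 4);  v_rel = (2, -3),  |v_rel|² = 13
v_rel×d = (2)·(4) − (-3)·(10) = 38
since m = R²·13 − 38²:  R² = (1444 + -1119) / 13 = 25
R = √25 = 5  ⇒  r_B = 5 − 3 = 2

rB=2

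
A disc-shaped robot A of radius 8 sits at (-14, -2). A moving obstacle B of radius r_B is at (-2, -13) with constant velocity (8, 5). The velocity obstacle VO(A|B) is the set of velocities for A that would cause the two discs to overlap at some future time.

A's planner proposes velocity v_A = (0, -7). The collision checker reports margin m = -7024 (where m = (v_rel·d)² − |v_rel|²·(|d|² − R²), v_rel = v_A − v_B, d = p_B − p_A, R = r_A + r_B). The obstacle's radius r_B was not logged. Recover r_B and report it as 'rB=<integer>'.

m = -7024
d = (12, -11);  v_rel = (-8, -12),  |v_rel|² = 208
v_rel×d = (-8)·(-11) − (-12)·(12) = 232
since m = R²·208 − 232²:  R² = (53824 + -7024) / 208 = 225
R = √225 = 15  ⇒  r_B = 15 − 8 = 7

rB=7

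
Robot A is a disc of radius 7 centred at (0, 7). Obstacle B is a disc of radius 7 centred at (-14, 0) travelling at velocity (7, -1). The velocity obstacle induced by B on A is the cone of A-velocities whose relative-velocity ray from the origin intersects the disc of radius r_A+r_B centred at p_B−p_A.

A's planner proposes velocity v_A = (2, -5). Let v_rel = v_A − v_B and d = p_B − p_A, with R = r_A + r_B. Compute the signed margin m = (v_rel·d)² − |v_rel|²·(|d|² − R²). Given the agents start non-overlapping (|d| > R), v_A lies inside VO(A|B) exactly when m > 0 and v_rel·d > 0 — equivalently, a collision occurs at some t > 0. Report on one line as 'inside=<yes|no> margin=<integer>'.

d = (-14, -7),  |d|² = 245;  R = 7+7 = 14,  c = 245−14² = 49
v_rel = (-5, -4),  |v_rel|² = 41;  v_rel·d = (-5)·(-14) + (-4)·(-7) = 98
41·t² − 196·t + 49 = 0  ⇒  m = 98² − 41·49 = 7595
m = 7595 > 0,  v_rel·d = 98 > 0  ⇒  inside

inside=yes margin=7595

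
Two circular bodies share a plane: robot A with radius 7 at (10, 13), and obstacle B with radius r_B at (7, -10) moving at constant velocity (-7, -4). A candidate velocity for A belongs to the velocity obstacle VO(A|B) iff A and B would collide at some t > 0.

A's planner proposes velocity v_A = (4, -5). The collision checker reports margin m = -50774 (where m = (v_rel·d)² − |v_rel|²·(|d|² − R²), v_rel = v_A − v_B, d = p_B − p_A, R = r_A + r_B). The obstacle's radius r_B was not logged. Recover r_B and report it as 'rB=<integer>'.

m = -50774
d = (-3, -23);  v_rel = (11, -1),  |v_rel|² = 122
v_rel×d = (11)·(-23) − (-1)·(-3) = -256
since m = R²·122 − (-256)²:  R² = (65536 + -50774) / 122 = 121
R = √121 = 11  ⇒  r_B = 11 − 7 = 4

rB=4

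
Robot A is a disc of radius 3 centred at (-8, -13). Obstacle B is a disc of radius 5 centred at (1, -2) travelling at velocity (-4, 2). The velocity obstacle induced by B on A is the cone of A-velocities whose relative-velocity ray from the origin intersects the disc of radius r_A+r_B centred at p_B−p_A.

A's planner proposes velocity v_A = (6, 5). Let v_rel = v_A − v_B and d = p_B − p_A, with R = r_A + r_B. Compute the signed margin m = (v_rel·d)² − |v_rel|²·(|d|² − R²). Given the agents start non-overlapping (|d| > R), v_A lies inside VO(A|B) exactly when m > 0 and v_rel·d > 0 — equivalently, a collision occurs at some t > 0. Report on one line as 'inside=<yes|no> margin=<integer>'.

d = (9, 11),  |d|² = 202;  R = 3+5 = 8,  c = 202−8² = 138
v_rel = (10, 3),  |v_rel|² = 109;  v_rel·d = (10)·(9) + (3)·(11) = 123
109·t² − 246·t + 138 = 0  ⇒  m = 123² − 109·138 = 87
m = 87 > 0,  v_rel·d = 123 > 0  ⇒  inside

inside=yes margin=87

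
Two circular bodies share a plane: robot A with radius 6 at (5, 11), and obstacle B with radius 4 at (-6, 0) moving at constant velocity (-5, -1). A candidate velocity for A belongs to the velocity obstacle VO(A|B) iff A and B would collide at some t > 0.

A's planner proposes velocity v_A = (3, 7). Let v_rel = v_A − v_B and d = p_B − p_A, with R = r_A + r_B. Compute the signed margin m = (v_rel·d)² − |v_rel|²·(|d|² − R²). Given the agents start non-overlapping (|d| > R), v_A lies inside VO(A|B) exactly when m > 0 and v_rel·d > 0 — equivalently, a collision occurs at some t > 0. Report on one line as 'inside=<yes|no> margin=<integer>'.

d = (-11, -11),  |d|² = 242;  R = 6+4 = 10,  c = 242−10² = 142
v_rel = (8, 8),  |v_rel|² = 128;  v_rel·d = (8)·(-11) + (8)·(-11) = -176
128·t² + 352·t + 142 = 0  ⇒  m = (-176)² − 128·142 = 12800
m = 12800 > 0,  v_rel·d = -176 < 0  ⇒  outside

inside=no margin=12800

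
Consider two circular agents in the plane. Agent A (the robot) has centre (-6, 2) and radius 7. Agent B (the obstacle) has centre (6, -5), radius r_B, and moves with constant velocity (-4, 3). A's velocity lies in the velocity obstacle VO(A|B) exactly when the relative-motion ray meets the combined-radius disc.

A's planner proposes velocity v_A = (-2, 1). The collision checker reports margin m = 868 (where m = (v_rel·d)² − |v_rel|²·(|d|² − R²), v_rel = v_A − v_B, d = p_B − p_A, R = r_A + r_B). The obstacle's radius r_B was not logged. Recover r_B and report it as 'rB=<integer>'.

m = 868
d = (12, -7);  v_rel = (2, -2),  |v_rel|² = 8
v_rel×d = (2)·(-7) − (-2)·(12) = 10
since m = R²·8 − 10²:  R² = (100 + 868) / 8 = 121
R = √121 = 11  ⇒  r_B = 11 − 7 = 4

rB=4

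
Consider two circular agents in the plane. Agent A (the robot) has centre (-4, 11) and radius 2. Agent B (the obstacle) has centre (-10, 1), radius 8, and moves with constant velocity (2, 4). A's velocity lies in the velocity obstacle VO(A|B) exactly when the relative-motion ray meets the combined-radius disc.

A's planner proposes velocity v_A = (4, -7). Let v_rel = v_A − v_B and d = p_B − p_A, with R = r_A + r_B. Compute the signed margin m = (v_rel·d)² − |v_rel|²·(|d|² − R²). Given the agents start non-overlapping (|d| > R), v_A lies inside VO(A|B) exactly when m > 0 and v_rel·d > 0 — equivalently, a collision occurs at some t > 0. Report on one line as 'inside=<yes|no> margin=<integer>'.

d = (-6, -10),  |d|² = 136;  R = 2+8 = 10,  c = 136−10² = 36
v_rel = (2, -11),  |v_rel|² = 125;  v_rel·d = (2)·(-6) + (-11)·(-10) = 98
125·t² − 196·t + 36 = 0  ⇒  m = 98² − 125·36 = 5104
m = 5104 > 0,  v_rel·d = 98 > 0  ⇒  inside

inside=yes margin=5104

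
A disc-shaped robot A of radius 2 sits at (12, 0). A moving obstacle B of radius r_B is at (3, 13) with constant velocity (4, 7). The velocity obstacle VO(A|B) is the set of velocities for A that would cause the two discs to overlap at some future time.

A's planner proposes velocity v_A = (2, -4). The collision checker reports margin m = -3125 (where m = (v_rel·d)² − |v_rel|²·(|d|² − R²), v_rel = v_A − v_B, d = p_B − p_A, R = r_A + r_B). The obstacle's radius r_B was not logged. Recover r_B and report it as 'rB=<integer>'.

m = -3125
d = (-9, 13);  v_rel = (-2, -11),  |v_rel|² = 125
v_rel×d = (-2)·(13) − (-11)·(-9) = -125
since m = R²·125 − (-125)²:  R² = (15625 + -3125) / 125 = 100
R = √100 = 10  ⇒  r_B = 10 − 2 = 8

rB=8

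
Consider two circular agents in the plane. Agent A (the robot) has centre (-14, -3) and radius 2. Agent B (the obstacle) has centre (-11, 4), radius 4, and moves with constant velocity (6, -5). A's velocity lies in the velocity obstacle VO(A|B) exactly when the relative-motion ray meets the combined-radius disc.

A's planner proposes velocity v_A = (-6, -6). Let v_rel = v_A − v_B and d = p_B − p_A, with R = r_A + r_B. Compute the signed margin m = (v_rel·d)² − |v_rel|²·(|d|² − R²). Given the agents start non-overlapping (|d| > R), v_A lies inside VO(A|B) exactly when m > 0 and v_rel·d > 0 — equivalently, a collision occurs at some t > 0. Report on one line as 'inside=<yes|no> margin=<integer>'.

d = (3, 7),  |d|² = 58;  R = 2+4 = 6,  c = 58−6² = 22
v_rel = (-12, -1),  |v_rel|² = 145;  v_rel·d = (-12)·(3) + (-1)·(7) = -43
145·t² + 86·t + 22 = 0  ⇒  m = (-43)² − 145·22 = -1341
m = -1341 < 0,  v_rel·d = -43 < 0  ⇒  outside

inside=no margin=-1341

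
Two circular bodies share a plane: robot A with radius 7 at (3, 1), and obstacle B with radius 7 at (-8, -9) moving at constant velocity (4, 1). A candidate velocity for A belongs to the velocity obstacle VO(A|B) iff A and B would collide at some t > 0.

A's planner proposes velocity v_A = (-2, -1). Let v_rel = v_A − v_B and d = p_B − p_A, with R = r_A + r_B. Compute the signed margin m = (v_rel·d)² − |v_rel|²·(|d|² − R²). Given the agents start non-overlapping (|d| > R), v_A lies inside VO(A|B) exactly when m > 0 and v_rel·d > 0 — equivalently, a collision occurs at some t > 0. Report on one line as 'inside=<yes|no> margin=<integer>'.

d = (-11, -10),  |d|² = 221;  R = 7+7 = 14,  c = 221−14² = 25
v_rel = (-6, -2),  |v_rel|² = 40;  v_rel·d = (-6)·(-11) + (-2)·(-10) = 86
40·t² − 172·t + 25 = 0  ⇒  m = 86² − 40·25 = 6396
m = 6396 > 0,  v_rel·d = 86 > 0  ⇒  inside

inside=yes margin=6396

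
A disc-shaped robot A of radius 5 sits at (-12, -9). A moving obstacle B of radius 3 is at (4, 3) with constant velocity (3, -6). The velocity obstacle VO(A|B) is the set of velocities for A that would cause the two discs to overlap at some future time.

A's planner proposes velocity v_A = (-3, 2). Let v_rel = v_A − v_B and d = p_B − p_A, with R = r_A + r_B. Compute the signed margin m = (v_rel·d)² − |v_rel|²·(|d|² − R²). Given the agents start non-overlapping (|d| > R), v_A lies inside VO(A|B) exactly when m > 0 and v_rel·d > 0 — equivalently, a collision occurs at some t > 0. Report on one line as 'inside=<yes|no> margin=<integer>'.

d = (16, 12),  |d|² = 400;  R = 5+3 = 8,  c = 400−8² = 336
v_rel = (-6, 8),  |v_rel|² = 100;  v_rel·d = (-6)·(16) + (8)·(12) = 0
100·t² − 0·t + 336 = 0  ⇒  m = 0² − 100·336 = -33600
m = -33600 < 0,  v_rel·d = 0 = 0  ⇒  outside

inside=no margin=-33600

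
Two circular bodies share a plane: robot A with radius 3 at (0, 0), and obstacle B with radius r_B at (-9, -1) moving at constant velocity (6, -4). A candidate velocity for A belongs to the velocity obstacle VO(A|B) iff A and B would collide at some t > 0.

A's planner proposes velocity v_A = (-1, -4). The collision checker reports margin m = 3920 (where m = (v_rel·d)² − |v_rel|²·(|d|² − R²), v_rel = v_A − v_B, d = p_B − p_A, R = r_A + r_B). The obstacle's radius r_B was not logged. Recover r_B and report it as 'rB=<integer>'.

m = 3920
d = (-9, -1);  v_rel = (-7, 0),  |v_rel|² = 49
v_rel×d = (-7)·(-1) − (0)·(-9) = 7
since m = R²·49 − 7²:  R² = (49 + 3920) / 49 = 81
R = √81 = 9  ⇒  r_B = 9 − 3 = 6

rB=6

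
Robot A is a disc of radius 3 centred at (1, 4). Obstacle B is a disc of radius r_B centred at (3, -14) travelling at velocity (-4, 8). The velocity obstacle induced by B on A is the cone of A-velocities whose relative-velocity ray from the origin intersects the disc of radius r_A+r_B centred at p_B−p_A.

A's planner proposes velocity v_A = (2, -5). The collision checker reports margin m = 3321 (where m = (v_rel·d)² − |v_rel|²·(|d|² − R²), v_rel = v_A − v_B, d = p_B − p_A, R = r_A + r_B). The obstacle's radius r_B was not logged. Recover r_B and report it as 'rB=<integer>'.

m = 3321
d = (2, -18);  v_rel = (6, -13),  |v_rel|² = 205
v_rel×d = (6)·(-18) − (-13)·(2) = -82
since m = R²·205 − (-82)²:  R² = (6724 + 3321) / 205 = 49
R = √49 = 7  ⇒  r_B = 7 − 3 = 4

rB=4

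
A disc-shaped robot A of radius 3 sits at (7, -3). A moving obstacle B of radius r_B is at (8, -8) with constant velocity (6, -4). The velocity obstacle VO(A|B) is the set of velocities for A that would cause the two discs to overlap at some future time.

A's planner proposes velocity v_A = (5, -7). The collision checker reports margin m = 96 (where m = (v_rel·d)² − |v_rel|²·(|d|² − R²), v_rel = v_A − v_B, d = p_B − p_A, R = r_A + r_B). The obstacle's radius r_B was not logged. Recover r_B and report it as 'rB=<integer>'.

m = 96
d = (1, -5);  v_rel = (-1, -3),  |v_rel|² = 10
v_rel×d = (-1)·(-5) − (-3)·(1) = 8
since m = R²·10 − 8²:  R² = (64 + 96) / 10 = 16
R = √16 = 4  ⇒  r_B = 4 − 3 = 1

rB=1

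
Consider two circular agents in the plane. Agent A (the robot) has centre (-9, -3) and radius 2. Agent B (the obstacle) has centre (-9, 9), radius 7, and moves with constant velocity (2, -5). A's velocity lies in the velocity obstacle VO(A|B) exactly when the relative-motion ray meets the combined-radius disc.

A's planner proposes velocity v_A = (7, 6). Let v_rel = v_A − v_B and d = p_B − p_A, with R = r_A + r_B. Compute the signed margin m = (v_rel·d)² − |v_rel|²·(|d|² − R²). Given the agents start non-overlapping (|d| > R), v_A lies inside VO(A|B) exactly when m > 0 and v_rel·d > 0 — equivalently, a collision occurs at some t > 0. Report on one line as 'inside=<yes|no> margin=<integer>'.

d = (0, 12),  |d|² = 144;  R = 2+7 = 9,  c = 144−9² = 63
v_rel = (5, 11),  |v_rel|² = 146;  v_rel·d = (5)·(0) + (11)·(12) = 132
146·t² − 264·t + 63 = 0  ⇒  m = 132² − 146·63 = 8226
m = 8226 > 0,  v_rel·d = 132 > 0  ⇒  inside

inside=yes margin=8226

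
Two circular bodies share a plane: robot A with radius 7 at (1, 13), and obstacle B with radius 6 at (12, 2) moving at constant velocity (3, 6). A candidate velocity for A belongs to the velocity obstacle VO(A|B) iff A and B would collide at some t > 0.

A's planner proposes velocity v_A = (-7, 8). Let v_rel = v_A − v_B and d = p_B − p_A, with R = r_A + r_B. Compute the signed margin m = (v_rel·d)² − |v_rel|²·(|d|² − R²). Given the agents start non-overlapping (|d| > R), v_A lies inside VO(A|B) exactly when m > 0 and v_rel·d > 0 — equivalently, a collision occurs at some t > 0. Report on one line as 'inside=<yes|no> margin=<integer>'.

d = (11, -11),  |d|² = 242;  R = 7+6 = 13,  c = 242−13² = 73
v_rel = (-10, 2),  |v_rel|² = 104;  v_rel·d = (-10)·(11) + (2)·(-11) = -132
104·t² + 264·t + 73 = 0  ⇒  m = (-132)² − 104·73 = 9832
m = 9832 > 0,  v_rel·d = -132 < 0  ⇒  outside

inside=no margin=9832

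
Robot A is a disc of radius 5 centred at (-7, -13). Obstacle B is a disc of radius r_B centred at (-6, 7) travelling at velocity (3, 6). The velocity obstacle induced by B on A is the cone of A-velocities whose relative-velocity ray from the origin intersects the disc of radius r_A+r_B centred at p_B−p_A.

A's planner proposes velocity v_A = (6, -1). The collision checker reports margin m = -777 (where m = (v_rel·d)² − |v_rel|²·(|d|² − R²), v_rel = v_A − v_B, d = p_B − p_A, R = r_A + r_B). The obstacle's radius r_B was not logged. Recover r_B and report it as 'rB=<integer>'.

m = -777
d = (1, 20);  v_rel = (3, -7),  |v_rel|² = 58
v_rel×d = (3)·(20) − (-7)·(1) = 67
since m = R²·58 − 67²:  R² = (4489 + -777) / 58 = 64
R = √64 = 8  ⇒  r_B = 8 − 5 = 3

rB=3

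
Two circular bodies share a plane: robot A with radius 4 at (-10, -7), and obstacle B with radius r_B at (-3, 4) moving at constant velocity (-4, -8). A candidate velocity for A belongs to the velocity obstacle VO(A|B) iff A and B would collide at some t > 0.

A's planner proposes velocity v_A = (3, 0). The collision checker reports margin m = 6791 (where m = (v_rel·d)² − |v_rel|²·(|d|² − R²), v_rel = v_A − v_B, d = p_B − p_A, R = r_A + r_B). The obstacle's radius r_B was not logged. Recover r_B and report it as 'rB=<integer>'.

m = 6791
d = (7, 11);  v_rel = (7, 8),  |v_rel|² = 113
v_rel×d = (7)·(11) − (8)·(7) = 21
since m = R²·113 − 21²:  R² = (441 + 6791) / 113 = 64
R = √64 = 8  ⇒  r_B = 8 − 4 = 4

rB=4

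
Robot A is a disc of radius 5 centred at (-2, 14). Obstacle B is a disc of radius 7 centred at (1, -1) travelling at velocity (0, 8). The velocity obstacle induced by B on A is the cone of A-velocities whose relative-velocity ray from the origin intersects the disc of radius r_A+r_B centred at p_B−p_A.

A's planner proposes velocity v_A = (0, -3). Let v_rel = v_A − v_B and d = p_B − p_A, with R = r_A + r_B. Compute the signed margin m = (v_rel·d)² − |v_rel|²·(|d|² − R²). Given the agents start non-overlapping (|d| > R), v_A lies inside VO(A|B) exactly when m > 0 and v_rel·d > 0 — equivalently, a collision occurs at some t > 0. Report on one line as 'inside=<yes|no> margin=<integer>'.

d = (3, -15),  |d|² = 234;  R = 5+7 = 12,  c = 234−12² = 90
v_rel = (0, -11),  |v_rel|² = 121;  v_rel·d = (0)·(3) + (-11)·(-15) = 165
121·t² − 330·t + 90 = 0  ⇒  m = 165² − 121·90 = 16335
m = 16335 > 0,  v_rel·d = 165 > 0  ⇒  inside

inside=yes margin=16335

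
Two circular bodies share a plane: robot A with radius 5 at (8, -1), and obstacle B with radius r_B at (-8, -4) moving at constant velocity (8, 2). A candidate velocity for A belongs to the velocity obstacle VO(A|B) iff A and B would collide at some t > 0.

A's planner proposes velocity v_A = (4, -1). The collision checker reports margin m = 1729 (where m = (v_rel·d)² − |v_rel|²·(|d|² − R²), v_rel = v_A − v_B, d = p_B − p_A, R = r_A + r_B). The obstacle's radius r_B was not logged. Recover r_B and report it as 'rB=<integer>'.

m = 1729
d = (-16, -3);  v_rel = (-4, -3),  |v_rel|² = 25
v_rel×d = (-4)·(-3) − (-3)·(-16) = -36
since m = R²·25 − (-36)²:  R² = (1296 + 1729) / 25 = 121
R = √121 = 11  ⇒  r_B = 11 − 5 = 6

rB=6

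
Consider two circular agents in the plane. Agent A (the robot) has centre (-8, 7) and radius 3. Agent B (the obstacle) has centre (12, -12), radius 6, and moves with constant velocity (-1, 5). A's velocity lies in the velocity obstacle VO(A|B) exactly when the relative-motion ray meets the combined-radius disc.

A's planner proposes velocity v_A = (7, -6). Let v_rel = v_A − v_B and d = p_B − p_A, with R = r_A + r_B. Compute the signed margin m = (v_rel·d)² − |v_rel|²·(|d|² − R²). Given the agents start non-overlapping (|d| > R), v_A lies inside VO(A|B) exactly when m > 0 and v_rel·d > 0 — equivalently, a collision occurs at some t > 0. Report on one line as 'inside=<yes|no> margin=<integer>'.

d = (20, -19),  |d|² = 761;  R = 3+6 = 9,  c = 761−9² = 680
v_rel = (8, -11),  |v_rel|² = 185;  v_rel·d = (8)·(20) + (-11)·(-19) = 369
185·t² − 738·t + 680 = 0  ⇒  m = 369² − 185·680 = 10361
m = 10361 > 0,  v_rel·d = 369 > 0  ⇒  inside

inside=yes margin=10361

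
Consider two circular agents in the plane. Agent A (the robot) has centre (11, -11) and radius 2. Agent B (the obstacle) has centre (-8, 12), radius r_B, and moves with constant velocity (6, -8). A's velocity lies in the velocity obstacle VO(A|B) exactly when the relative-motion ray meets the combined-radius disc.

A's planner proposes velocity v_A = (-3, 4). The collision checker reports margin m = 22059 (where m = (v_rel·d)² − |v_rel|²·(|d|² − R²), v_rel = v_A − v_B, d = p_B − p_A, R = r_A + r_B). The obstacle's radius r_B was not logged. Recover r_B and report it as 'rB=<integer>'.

m = 22059
d = (-19, 23);  v_rel = (-9, 12),  |v_rel|² = 225
v_rel×d = (-9)·(23) − (12)·(-19) = 21
since m = R²·225 − 21²:  R² = (441 + 22059) / 225 = 100
R = √100 = 10  ⇒  r_B = 10 − 2 = 8

rB=8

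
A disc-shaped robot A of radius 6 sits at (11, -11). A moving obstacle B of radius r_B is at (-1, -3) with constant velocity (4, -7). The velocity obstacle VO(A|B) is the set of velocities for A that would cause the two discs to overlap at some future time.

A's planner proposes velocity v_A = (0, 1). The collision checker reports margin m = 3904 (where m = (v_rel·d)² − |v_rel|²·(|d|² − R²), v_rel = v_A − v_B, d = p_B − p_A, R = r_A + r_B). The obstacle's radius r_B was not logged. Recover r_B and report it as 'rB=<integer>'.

m = 3904
d = (-12, 8);  v_rel = (-4, 8),  |v_rel|² = 80
v_rel×d = (-4)·(8) − (8)·(-12) = 64
since m = R²·80 − 64²:  R² = (4096 + 3904) / 80 = 100
R = √100 = 10  ⇒  r_B = 10 − 6 = 4

rB=4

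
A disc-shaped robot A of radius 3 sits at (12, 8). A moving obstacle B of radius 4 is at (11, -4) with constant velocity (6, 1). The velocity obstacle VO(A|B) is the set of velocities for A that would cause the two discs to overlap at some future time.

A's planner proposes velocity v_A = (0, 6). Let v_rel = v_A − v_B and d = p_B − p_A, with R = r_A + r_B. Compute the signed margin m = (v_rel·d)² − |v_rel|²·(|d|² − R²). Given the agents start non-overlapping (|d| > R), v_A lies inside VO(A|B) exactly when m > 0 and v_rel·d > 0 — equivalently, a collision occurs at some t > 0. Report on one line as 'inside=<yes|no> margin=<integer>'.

d = (-1, -12),  |d|² = 145;  R = 3+4 = 7,  c = 145−7² = 96
v_rel = (-6, 5),  |v_rel|² = 61;  v_rel·d = (-6)·(-1) + (5)·(-12) = -54
61·t² + 108·t + 96 = 0  ⇒  m = (-54)² − 61·96 = -2940
m = -2940 < 0,  v_rel·d = -54 < 0  ⇒  outside

inside=no margin=-2940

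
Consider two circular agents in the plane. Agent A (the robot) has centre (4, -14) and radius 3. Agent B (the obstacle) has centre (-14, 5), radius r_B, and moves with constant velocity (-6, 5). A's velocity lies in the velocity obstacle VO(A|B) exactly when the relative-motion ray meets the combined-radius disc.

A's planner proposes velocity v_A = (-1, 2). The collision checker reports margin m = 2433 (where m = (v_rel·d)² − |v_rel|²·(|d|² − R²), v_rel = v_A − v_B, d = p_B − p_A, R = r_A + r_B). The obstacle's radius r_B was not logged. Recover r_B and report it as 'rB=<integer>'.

m = 2433
d = (-18, 19);  v_rel = (5, -3),  |v_rel|² = 34
v_rel×d = (5)·(19) − (-3)·(-18) = 41
since m = R²·34 − 41²:  R² = (1681 + 2433) / 34 = 121
R = √121 = 11  ⇒  r_B = 11 − 3 = 8

rB=8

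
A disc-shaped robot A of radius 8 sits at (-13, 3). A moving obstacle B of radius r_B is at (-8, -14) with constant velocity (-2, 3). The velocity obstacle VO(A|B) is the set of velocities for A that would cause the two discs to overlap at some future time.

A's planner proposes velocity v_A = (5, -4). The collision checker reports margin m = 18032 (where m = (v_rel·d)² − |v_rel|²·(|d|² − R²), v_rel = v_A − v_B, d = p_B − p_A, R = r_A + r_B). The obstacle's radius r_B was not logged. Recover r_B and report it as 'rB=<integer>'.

m = 18032
d = (5, -17);  v_rel = (7, -7),  |v_rel|² = 98
v_rel×d = (7)·(-17) − (-7)·(5) = -84
since m = R²·98 − (-84)²:  R² = (7056 + 18032) / 98 = 256
R = √256 = 16  ⇒  r_B = 16 − 8 = 8

rB=8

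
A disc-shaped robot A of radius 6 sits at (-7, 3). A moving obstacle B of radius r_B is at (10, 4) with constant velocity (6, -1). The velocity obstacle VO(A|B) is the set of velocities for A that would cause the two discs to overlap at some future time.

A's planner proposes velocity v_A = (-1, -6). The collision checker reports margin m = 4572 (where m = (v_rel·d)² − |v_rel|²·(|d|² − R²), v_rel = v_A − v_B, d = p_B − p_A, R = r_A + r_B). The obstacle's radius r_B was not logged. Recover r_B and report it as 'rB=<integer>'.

m = 4572
d = (17, 1);  v_rel = (-7, -5),  |v_rel|² = 74
v_rel×d = (-7)·(1) − (-5)·(17) = 78
since m = R²·74 − 78²:  R² = (6084 + 4572) / 74 = 144
R = √144 = 12  ⇒  r_B = 12 − 6 = 6

rB=6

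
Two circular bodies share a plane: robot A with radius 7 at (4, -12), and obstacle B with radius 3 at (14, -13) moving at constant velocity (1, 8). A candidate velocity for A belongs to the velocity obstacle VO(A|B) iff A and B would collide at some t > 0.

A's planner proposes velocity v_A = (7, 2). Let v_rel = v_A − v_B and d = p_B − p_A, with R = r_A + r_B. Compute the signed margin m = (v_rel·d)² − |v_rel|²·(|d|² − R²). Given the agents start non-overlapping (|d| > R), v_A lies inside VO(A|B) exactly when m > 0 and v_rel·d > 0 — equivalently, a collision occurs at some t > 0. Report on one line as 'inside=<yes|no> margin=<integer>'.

d = (10, -1),  |d|² = 101;  R = 7+3 = 10,  c = 101−10² = 1
v_rel = (6, -6),  |v_rel|² = 72;  v_rel·d = (6)·(10) + (-6)·(-1) = 66
72·t² − 132·t + 1 = 0  ⇒  m = 66² − 72·1 = 4284
m = 4284 > 0,  v_rel·d = 66 > 0  ⇒  inside

inside=yes margin=4284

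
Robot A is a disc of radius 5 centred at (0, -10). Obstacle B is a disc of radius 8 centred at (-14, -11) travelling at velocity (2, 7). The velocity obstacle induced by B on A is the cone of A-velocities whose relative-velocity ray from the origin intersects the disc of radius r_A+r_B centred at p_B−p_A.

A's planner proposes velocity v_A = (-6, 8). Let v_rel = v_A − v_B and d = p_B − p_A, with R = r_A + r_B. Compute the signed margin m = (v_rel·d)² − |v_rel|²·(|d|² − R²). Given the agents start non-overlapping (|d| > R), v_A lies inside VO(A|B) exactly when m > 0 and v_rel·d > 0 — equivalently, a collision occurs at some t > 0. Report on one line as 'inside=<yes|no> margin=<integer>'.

d = (-14, -1),  |d|² = 197;  R = 5+8 = 13,  c = 197−13² = 28
v_rel = (-8, 1),  |v_rel|² = 65;  v_rel·d = (-8)·(-14) + (1)·(-1) = 111
65·t² − 222·t + 28 = 0  ⇒  m = 111² − 65·28 = 10501
m = 10501 > 0,  v_rel·d = 111 > 0  ⇒  inside

inside=yes margin=10501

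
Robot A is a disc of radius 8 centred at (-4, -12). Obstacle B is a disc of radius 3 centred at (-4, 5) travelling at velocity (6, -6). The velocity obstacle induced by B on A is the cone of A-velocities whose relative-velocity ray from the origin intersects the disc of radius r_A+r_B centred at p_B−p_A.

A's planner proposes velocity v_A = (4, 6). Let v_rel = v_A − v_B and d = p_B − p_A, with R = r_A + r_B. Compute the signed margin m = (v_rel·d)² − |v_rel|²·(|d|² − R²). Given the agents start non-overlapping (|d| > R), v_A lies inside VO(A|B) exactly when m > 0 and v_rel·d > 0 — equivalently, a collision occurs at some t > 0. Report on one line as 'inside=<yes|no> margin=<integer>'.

d = (0, 17),  |d|² = 289;  R = 8+3 = 11,  c = 289−11² = 168
v_rel = (-2, 12),  |v_rel|² = 148;  v_rel·d = (-2)·(0) + (12)·(17) = 204
148·t² − 408·t + 168 = 0  ⇒  m = 204² − 148·168 = 16752
m = 16752 > 0,  v_rel·d = 204 > 0  ⇒  inside

inside=yes margin=16752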